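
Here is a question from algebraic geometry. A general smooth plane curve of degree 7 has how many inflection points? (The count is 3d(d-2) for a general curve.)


For a general smooth plane curve C of degree d, the inflection points are
the intersection of C with its Hessian curve, which has degree 3(d-2).
By Bezout, the total intersection number is d * 3(d-2) = 7 * 15 = 105.
For a general curve every flex is ordinary, so each contributes
multiplicity 1 to C·Hess(C), and the number of distinct inflection
points is 3d(d-2).
Inflection points = 3*7*(7-2) = 3*7*5 = 105

105


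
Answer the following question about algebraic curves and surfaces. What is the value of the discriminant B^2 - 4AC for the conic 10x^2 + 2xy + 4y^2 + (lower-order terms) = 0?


The discriminant of a conic Ax^2 + Bxy + Cy^2 + ... = 0 is B^2 - 4AC.
B^2 = 2^2 = 4
4AC = 4*10*4 = 160
Discriminant = 4 - 160 = -156

-156


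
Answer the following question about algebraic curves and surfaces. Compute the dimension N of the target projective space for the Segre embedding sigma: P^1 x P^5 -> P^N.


The Segre embedding maps P^m x P^n into P^N via
all products of coordinates from each factor.
N = (m+1)(n+1) - 1
N = (1+1)(5+1) - 1
N = 2*6 - 1
N = 12 - 1 = 11

11


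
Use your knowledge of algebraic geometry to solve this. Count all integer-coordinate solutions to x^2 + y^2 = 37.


Systematically check integer values of x where x^2 <= 37.
For each valid x, check if 37 - x^2 is a perfect square.
x=1: 37 - 1 = 36, sqrt = 6 (valid)
x=6: 37 - 36 = 1, sqrt = 1 (valid)
Total integer solutions found: 8

8


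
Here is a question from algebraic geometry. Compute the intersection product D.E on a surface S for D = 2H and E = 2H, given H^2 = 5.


Using bilinearity of the intersection pairing on a surface S:
(aH).(bH) = ab * (H.H)
We have H^2 = 5.
D.E = (2H).(2H) = 2*2*5
= 4*5
= 20

20


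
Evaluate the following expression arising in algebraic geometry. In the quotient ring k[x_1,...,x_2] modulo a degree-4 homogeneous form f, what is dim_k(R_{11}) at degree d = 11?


For R = k[x_1,...,x_n]/(f) with f homogeneous of degree e:
The Hilbert series is (1 - t^e)/(1 - t)^n.
So h(d) = C(d+n-1, n-1) - C(d-e+n-1, n-1) for d >= e.
With n=2, e=4, d=11:
C(11+2-1, 2-1) = C(12, 1) = 12
C(11-4+2-1, 2-1) = C(8, 1) = 8
h(11) = 12 - 8 = 4

4


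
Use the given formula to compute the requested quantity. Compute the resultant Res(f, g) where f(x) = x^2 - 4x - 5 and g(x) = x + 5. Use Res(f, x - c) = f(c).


For Res(f, x - c), we evaluate f at x = c.
f(-5) = (-5)^2 - 4*(-5) - 5
= 25 + 20 - 5
= 45 - 5 = 40
Res(f, g) = 40

40


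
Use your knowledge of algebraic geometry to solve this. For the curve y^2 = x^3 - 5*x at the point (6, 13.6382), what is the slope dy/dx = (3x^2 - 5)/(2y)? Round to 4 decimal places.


Using implicit differentiation of y^2 = x^3 - 5*x:
2y * dy/dx = 3x^2 - 5
dy/dx = (3x^2 - 5)/(2y)
Numerator: 3*6^2 - 5 = 103
Denominator: 2*13.6382 = 27.2764
dy/dx = 103/27.2764 = 3.7762

3.7762


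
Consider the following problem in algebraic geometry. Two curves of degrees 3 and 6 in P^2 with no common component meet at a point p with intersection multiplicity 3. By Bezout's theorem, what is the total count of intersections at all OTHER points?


By Bezout's theorem, the total intersection number is d1 * d2.
Total = 3 * 6 = 18
Intersection multiplicity at p = 3
Remaining intersections = 18 - 3 = 15

15


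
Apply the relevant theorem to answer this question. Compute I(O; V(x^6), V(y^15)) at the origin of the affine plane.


The intersection multiplicity of V(x^a) and V(y^b) at the origin is:
I(O; V(x^6), V(y^15)) = dim_k(k[x,y]/(x^6, y^15))
A basis for k[x,y]/(x^6, y^15) is the set of monomials x^i * y^j
where 0 <= i < 6 and 0 <= j < 15.
The number of such monomials is 6 * 15 = 90

90


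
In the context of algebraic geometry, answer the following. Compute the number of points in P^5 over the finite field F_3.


P^5(F_3) has (q^(n+1) - 1)/(q - 1) points.
= 3^5 + 3^4 + 3^3 + 3^2 + 3^1 + 3^0
= 243 + 81 + 27 + 9 + 3 + 1
= 364

364


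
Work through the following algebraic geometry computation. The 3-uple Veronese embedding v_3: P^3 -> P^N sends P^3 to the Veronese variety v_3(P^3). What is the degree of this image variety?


The Veronese variety v_3(P^3) has degree d^r.
d^r = 3^3 = 27

27


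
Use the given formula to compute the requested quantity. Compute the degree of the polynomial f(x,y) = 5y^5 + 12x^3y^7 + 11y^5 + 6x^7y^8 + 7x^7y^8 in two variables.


Examine each term for its total degree (sum of exponents).
  Term '5y^5' has total degree 0+5 = 5.
  Term '12x^3y^7' has total degree 3+7 = 10.
  Term '11y^5' has total degree 0+5 = 5.
  Term '6x^7y^8' has total degree 7+8 = 15.
  Term '7x^7y^8' has total degree 7+8 = 15.
The maximum total degree among all terms is 15.

15


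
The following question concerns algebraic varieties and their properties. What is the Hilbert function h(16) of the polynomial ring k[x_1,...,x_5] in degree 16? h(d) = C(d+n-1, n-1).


The Hilbert function for the polynomial ring in 5 variables is:
h(d) = C(d+n-1, n-1)
h(16) = C(16+5-1, 5-1) = C(20, 4)
= 20! / (4! * 16!)
= 4845

4845


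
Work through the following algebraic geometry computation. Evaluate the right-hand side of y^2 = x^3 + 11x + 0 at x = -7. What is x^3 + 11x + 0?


Compute x^3 + 11x + 0 at x = -7:
x^3 = (-7)^3 = -343
11*x = 11*(-7) = -77
Sum: -343 - 77 + 0 = -420

-420


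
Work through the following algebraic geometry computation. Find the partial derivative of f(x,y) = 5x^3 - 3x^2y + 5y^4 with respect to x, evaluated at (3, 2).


df/dx = 3*5*x^2 + 2*(-3)*x^1*y
At (3,2): 3*5*3^2 + 2*(-3)*3^1*2
= 135 - 36
= 99

99


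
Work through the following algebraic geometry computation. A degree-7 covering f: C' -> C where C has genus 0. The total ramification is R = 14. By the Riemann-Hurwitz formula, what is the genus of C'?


Riemann-Hurwitz formula: 2g' - 2 = d(2g - 2) + R
Given: d = 7, g = 0, R = 14
2g' - 2 = 7*(2*0 - 2) + 14
2g' - 2 = 7*(-2) + 14
2g' - 2 = -14 + 14 = 0
2g' = 2
g' = 1

1


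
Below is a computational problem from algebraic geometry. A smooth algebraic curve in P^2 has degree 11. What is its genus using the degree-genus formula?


Using the genus formula for smooth plane curves:
g = (d-1)(d-2)/2
g = (11-1)(11-2)/2
g = 10*9/2
g = 90/2 = 45

45


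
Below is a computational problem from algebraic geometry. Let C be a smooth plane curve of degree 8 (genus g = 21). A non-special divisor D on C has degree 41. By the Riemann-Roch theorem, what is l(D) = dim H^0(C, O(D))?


First, compute the genus of a smooth plane curve of degree 8:
g = (d-1)(d-2)/2 = (8-1)(8-2)/2 = 21
For a non-special divisor D (i.e., h^1(D) = 0), Riemann-Roch gives:
l(D) = deg(D) - g + 1
Since deg(D) = 41 >= 2g - 1 = 41, D is non-special.
l(D) = 41 - 21 + 1 = 21

21


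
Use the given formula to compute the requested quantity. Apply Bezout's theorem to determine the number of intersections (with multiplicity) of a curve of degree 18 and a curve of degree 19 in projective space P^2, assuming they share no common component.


Bezout's theorem states the intersection count equals the product of degrees.
Intersection count = 18 * 19 = 342

342


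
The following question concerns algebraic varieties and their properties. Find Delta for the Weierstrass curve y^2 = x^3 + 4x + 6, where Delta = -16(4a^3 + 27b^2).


Compute each component:
4a^3 = 4*4^3 = 4*64 = 256
27b^2 = 27*6^2 = 27*36 = 972
4a^3 + 27b^2 = 256 + 972 = 1228
Delta = -16*1228 = -19648

-19648


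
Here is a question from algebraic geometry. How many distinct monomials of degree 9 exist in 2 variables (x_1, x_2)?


The number of degree-9 monomials in 2 variables is C(d+n-1, n-1).
= C(9+2-1, 2-1) = C(10, 1)
= 10

10


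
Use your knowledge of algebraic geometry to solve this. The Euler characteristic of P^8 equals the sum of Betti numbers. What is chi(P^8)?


The complex projective space P^8 has one cell in each even real dimension 0, 2, ..., 16.
The cohomology groups are H^{2k}(P^8) = Z for k = 0,...,8, and 0 otherwise.
Euler characteristic = sum of Betti numbers = 1 per even-dimensional cohomology group.
chi(P^8) = 8 + 1 = 9

9


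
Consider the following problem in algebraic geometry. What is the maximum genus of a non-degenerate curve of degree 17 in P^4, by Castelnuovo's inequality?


Castelnuovo's bound: write d - 1 = m(r-1) + epsilon with 0 <= epsilon < r-1.
d - 1 = 17 - 1 = 16
r - 1 = 4 - 1 = 3
16 = 5*3 + 1, so m = 5, epsilon = 1
pi(d, r) = m(m-1)(r-1)/2 + m*epsilon
= 5*4*3/2 + 5*1
= 60/2 + 5
= 30 + 5 = 35

35


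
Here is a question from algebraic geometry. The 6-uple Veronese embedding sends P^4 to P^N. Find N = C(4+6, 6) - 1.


The Veronese embedding v_d: P^n -> P^N maps each point to all
degree-d monomials in n+1 homogeneous coordinates.
N = C(n+d, d) - 1
N = C(4+6, 6) - 1
N = C(10, 6) - 1
C(10, 6) = 210
N = 210 - 1 = 209

209


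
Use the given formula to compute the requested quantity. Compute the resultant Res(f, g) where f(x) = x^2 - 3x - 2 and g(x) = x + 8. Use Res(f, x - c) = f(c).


For Res(f, x - c), we evaluate f at x = c.
f(-8) = (-8)^2 - 3*(-8) - 2
= 64 + 24 - 2
= 88 - 2 = 86
Res(f, g) = 86

86


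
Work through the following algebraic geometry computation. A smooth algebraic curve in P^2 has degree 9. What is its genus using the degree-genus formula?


Using the genus formula for smooth plane curves:
g = (d-1)(d-2)/2
g = (9-1)(9-2)/2
g = 8*7/2
g = 56/2 = 28

28


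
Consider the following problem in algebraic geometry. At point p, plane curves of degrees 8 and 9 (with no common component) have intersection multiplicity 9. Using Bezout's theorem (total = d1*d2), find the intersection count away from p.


By Bezout's theorem, the total intersection number is d1 * d2.
Total = 8 * 9 = 72
Intersection multiplicity at p = 9
Remaining intersections = 72 - 9 = 63

63


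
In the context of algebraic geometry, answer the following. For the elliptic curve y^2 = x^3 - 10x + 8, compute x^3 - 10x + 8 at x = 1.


Compute x^3 - 10x + 8 at x = 1:
x^3 = 1^3 = 1
(-10)*x = (-10)*1 = -10
Sum: 1 - 10 + 8 = -1

-1


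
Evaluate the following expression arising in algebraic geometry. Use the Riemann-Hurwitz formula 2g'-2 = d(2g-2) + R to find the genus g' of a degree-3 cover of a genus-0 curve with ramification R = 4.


Riemann-Hurwitz formula: 2g' - 2 = d(2g - 2) + R
Given: d = 3, g = 0, R = 4
2g' - 2 = 3*(2*0 - 2) + 4
2g' - 2 = 3*(-2) + 4
2g' - 2 = -6 + 4 = -2
2g' = 0
g' = 0

0


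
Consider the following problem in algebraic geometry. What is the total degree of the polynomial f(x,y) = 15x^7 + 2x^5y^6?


Examine each term for its total degree (sum of exponents).
  Term '15x^7' has total degree 7+0 = 7.
  Term '2x^5y^6' has total degree 5+6 = 11.
The maximum total degree among all terms is 11.

11


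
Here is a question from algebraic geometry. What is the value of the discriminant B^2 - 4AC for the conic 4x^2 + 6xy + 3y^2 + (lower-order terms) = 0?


The discriminant of a conic Ax^2 + Bxy + Cy^2 + ... = 0 is B^2 - 4AC.
B^2 = 6^2 = 36
4AC = 4*4*3 = 48
Discriminant = 36 - 48 = -12

-12


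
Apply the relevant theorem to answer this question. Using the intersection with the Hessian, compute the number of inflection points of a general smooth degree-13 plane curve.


For a general smooth plane curve C of degree d, the inflection points are
the intersection of C with its Hessian curve, which has degree 3(d-2).
By Bezout, the total intersection number is d * 3(d-2) = 13 * 33 = 429.
For a general curve every flex is ordinary, so each contributes
multiplicity 1 to C·Hess(C), and the number of distinct inflection
points is 3d(d-2).
Inflection points = 3*13*(13-2) = 3*13*11 = 429

429


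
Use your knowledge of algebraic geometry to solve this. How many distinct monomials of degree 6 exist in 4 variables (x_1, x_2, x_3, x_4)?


The number of degree-6 monomials in 4 variables is C(d+n-1, n-1).
= C(6+4-1, 4-1) = C(9, 3)
= 84

84


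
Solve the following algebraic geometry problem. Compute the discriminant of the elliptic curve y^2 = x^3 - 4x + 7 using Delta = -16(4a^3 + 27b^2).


Compute each component:
4a^3 = 4*(-4)^3 = 4*(-64) = -256
27b^2 = 27*7^2 = 27*49 = 1323
4a^3 + 27b^2 = -256 + 1323 = 1067
Delta = -16*1067 = -17072

-17072


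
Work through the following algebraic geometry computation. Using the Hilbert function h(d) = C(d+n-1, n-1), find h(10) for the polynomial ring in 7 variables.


The Hilbert function for the polynomial ring in 7 variables is:
h(d) = C(d+n-1, n-1)
h(10) = C(10+7-1, 7-1) = C(16, 6)
= 16! / (6! * 10!)
= 8008

8008


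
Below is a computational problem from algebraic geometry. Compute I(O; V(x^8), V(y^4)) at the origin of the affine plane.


The intersection multiplicity of V(x^a) and V(y^b) at the origin is:
I(O; V(x^8), V(y^4)) = dim_k(k[x,y]/(x^8, y^4))
A basis for k[x,y]/(x^8, y^4) is the set of monomials x^i * y^j
where 0 <= i < 8 and 0 <= j < 4.
The number of such monomials is 8 * 4 = 32

32


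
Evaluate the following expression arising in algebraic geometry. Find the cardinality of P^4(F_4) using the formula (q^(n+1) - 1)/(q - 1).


P^4(F_4) has (q^(n+1) - 1)/(q - 1) points.
= 4^4 + 4^3 + 4^2 + 4^1 + 4^0
= 256 + 64 + 16 + 4 + 1
= 341

341


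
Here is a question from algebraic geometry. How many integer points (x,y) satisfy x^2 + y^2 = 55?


Systematically check integer values of x where x^2 <= 55.
For each valid x, check if 55 - x^2 is a perfect square.
Total integer solutions found: 0

0


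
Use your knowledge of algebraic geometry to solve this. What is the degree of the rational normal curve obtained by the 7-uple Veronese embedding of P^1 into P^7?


The rational normal curve in P^7 is the image of P^1 under the 7-uple Veronese.
A general hyperplane in P^7 pulls back to a degree-7 form on P^1, which has 7 zeros,
so the curve meets a general hyperplane in 7 points. Degree = 7.

7


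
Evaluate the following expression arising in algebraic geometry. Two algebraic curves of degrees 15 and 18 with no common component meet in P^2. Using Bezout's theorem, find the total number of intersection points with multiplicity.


Bezout's theorem states the intersection count equals the product of degrees.
Intersection count = 15 * 18 = 270

270


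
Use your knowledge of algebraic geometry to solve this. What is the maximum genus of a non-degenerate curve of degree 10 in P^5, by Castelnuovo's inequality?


Castelnuovo's bound: write d - 1 = m(r-1) + epsilon with 0 <= epsilon < r-1.
d - 1 = 10 - 1 = 9
r - 1 = 5 - 1 = 4
9 = 2*4 + 1, so m = 2, epsilon = 1
pi(d, r) = m(m-1)(r-1)/2 + m*epsilon
= 2*1*4/2 + 2*1
= 8/2 + 2
= 4 + 2 = 6

6


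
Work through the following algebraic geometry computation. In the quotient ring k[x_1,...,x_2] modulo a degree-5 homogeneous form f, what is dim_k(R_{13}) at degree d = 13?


For R = k[x_1,...,x_n]/(f) with f homogeneous of degree e:
The Hilbert series is (1 - t^e)/(1 - t)^n.
So h(d) = C(d+n-1, n-1) - C(d-e+n-1, n-1) for d >= e.
With n=2, e=5, d=13:
C(13+2-1, 2-1) = C(14, 1) = 14
C(13-5+2-1, 2-1) = C(9, 1) = 9
h(13) = 14 - 9 = 5

5


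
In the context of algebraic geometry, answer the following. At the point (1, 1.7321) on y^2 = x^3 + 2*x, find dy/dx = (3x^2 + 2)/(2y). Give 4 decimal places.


Using implicit differentiation of y^2 = x^3 + 2*x:
2y * dy/dx = 3x^2 + 2
dy/dx = (3x^2 + 2)/(2y)
Numerator: 3*1^2 + 2 = 5
Denominator: 2*1.7321 = 3.4642
dy/dx = 5/3.4642 = 1.4433

1.4433


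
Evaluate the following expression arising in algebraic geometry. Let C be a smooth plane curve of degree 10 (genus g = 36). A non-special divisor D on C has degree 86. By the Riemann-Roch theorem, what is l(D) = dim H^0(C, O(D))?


First, compute the genus of a smooth plane curve of degree 10:
g = (d-1)(d-2)/2 = (10-1)(10-2)/2 = 36
For a non-special divisor D (i.e., h^1(D) = 0), Riemann-Roch gives:
l(D) = deg(D) - g + 1
Since deg(D) = 86 >= 2g - 1 = 71, D is non-special.
l(D) = 86 - 36 + 1 = 51

51


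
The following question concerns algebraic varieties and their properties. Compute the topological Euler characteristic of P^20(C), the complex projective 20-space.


The complex projective space P^20 has one cell in each even real dimension 0, 2, ..., 40.
The cohomology groups are H^{2k}(P^20) = Z for k = 0,...,20, and 0 otherwise.
Euler characteristic = sum of Betti numbers = 1 per even-dimensional cohomology group.
chi(P^20) = 20 + 1 = 21

21


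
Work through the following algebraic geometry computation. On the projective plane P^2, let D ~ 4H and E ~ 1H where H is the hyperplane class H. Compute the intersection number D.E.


Using bilinearity of the intersection pairing on the projective plane P^2:
(aH).(bH) = ab * (H.H)
We have H^2 = 1 (Bezout).
D.E = (4H).(1H) = 4*1*1
= 4*1
= 4

4


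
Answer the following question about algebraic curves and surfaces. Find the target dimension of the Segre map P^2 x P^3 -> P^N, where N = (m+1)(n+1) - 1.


The Segre embedding maps P^m x P^n into P^N via
all products of coordinates from each factor.
N = (m+1)(n+1) - 1
N = (2+1)(3+1) - 1
N = 3*4 - 1
N = 12 - 1 = 11

11


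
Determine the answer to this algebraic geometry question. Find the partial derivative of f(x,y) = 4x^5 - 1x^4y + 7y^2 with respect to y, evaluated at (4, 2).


df/dy = (-1)*x^4 + 2*7*y^1
At (4,2): (-1)*4^4 + 2*7*2^1
= -256 + 28
= -228

-228


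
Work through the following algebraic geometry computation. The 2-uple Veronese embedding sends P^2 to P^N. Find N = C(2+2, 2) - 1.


The Veronese embedding v_d: P^n -> P^N maps each point to all
degree-d monomials in n+1 homogeneous coordinates.
N = C(n+d, d) - 1
N = C(2+2, 2) - 1
N = C(4, 2) - 1
C(4, 2) = 6
N = 6 - 1 = 5

5


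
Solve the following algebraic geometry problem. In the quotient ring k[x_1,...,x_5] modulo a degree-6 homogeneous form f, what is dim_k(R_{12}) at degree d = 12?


For R = k[x_1,...,x_n]/(f) with f homogeneous of degree e:
The Hilbert series is (1 - t^e)/(1 - t)^n.
So h(d) = C(d+n-1, n-1) - C(d-e+n-1, n-1) for d >= e.
With n=5, e=6, d=12:
C(12+5-1, 5-1) = C(16, 4) = 1820
C(12-6+5-1, 5-1) = C(10, 4) = 210
h(12) = 1820 - 210 = 1610

1610


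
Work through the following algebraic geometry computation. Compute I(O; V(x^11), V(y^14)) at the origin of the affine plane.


The intersection multiplicity of V(x^a) and V(y^b) at the origin is:
I(O; V(x^11), V(y^14)) = dim_k(k[x,y]/(x^11, y^14))
A basis for k[x,y]/(x^11, y^14) is the set of monomials x^i * y^j
where 0 <= i < 11 and 0 <= j < 14.
The number of such monomials is 11 * 14 = 154

154


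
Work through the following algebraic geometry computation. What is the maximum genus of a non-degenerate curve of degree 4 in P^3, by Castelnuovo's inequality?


Castelnuovo's bound: write d - 1 = m(r-1) + epsilon with 0 <= epsilon < r-1.
d - 1 = 4 - 1 = 3
r - 1 = 3 - 1 = 2
3 = 1*2 + 1, so m = 1, epsilon = 1
pi(d, r) = m(m-1)(r-1)/2 + m*epsilon
= 1*0*2/2 + 1*1
= 0/2 + 1
= 0 + 1 = 1

1


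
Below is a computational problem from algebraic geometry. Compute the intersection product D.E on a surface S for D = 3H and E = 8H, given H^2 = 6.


Using bilinearity of the intersection pairing on a surface S:
(aH).(bH) = ab * (H.H)
We have H^2 = 6.
D.E = (3H).(8H) = 3*8*6
= 24*6
= 144

144


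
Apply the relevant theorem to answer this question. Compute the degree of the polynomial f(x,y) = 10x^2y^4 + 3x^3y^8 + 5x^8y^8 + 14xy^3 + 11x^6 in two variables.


Examine each term for its total degree (sum of exponents).
  Term '10x^2y^4' has total degree 2+4 = 6.
  Term '3x^3y^8' has total degree 3+8 = 11.
  Term '5x^8y^8' has total degree 8+8 = 16.
  Term '14xy^3' has total degree 1+3 = 4.
  Term '11x^6' has total degree 6+0 = 6.
The maximum total degree among all terms is 16.

16


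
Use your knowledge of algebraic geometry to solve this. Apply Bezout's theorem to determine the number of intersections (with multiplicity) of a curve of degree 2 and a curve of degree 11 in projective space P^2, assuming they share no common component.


Bezout's theorem states the intersection count equals the product of degrees.
Intersection count = 2 * 11 = 22

22


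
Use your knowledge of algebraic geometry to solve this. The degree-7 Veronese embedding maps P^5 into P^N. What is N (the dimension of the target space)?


The Veronese embedding v_d: P^n -> P^N maps each point to all
degree-d monomials in n+1 homogeneous coordinates.
N = C(n+d, d) - 1
N = C(5+7, 7) - 1
N = C(12, 7) - 1
C(12, 7) = 792
N = 792 - 1 = 791

791


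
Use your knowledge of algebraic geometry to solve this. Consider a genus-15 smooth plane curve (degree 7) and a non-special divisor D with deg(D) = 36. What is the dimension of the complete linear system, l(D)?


First, compute the genus of a smooth plane curve of degree 7:
g = (d-1)(d-2)/2 = (7-1)(7-2)/2 = 15
For a non-special divisor D (i.e., h^1(D) = 0), Riemann-Roch gives:
l(D) = deg(D) - g + 1
Since deg(D) = 36 >= 2g - 1 = 29, D is non-special.
l(D) = 36 - 15 + 1 = 22

22


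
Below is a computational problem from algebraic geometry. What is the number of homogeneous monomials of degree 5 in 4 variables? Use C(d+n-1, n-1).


The number of degree-5 monomials in 4 variables is C(d+n-1, n-1).
= C(5+4-1, 4-1) = C(8, 3)
= 56

56


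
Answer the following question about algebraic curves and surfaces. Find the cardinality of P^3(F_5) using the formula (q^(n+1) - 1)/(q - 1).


P^3(F_5) has (q^(n+1) - 1)/(q - 1) points.
= 5^3 + 5^2 + 5^1 + 5^0
= 125 + 25 + 5 + 1
= 156

156


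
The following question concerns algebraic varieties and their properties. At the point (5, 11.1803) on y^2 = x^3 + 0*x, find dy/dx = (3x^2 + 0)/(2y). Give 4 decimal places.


Using implicit differentiation of y^2 = x^3 + 0*x:
2y * dy/dx = 3x^2 + 0
dy/dx = (3x^2 + 0)/(2y)
Numerator: 3*5^2 + 0 = 75
Denominator: 2*11.1803 = 22.3606
dy/dx = 75/22.3606 = 3.3541

3.3541


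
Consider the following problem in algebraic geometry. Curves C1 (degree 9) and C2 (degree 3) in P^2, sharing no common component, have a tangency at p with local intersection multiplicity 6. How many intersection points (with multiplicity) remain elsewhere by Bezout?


By Bezout's theorem, the total intersection number is d1 * d2.
Total = 9 * 3 = 27
Intersection multiplicity at p = 6
Remaining intersections = 27 - 6 = 21

21


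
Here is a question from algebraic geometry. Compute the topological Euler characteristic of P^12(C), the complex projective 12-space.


The complex projective space P^12 has one cell in each even real dimension 0, 2, ..., 24.
The cohomology groups are H^{2k}(P^12) = Z for k = 0,...,12, and 0 otherwise.
Euler characteristic = sum of Betti numbers = 1 per even-dimensional cohomology group.
chi(P^12) = 12 + 1 = 13

13


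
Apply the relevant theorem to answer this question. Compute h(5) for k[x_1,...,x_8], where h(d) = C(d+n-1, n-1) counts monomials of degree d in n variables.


The Hilbert function for the polynomial ring in 8 variables is:
h(d) = C(d+n-1, n-1)
h(5) = C(5+8-1, 8-1) = C(12, 7)
= 12! / (7! * 5!)
= 792

792


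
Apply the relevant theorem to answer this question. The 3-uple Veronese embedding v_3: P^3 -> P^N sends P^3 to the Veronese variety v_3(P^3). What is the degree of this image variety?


The Veronese variety v_3(P^3) has degree d^r.
d^r = 3^3 = 27

27


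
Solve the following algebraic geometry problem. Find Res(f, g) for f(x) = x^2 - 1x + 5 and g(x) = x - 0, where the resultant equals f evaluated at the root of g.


For Res(f, x - c), we evaluate f at x = c.
f(0) = 0^2 - 1*0 + 5
= 0 + 0 + 5
= 0 + 5 = 5
Res(f, g) = 5

5


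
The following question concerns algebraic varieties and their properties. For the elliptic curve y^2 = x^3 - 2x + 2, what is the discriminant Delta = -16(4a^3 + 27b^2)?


Compute each component:
4a^3 = 4*(-2)^3 = 4*(-8) = -32
27b^2 = 27*2^2 = 27*4 = 108
4a^3 + 27b^2 = -32 + 108 = 76
Delta = -16*76 = -1216

-1216


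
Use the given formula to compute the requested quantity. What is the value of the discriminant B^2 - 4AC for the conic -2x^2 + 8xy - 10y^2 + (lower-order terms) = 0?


The discriminant of a conic Ax^2 + Bxy + Cy^2 + ... = 0 is B^2 - 4AC.
B^2 = 8^2 = 64
4AC = 4*(-2)*(-10) = 80
Discriminant = 64 - 80 = -16

-16


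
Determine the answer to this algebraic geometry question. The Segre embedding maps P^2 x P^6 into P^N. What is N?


The Segre embedding maps P^m x P^n into P^N via
all products of coordinates from each factor.
N = (m+1)(n+1) - 1
N = (2+1)(6+1) - 1
N = 3*7 - 1
N = 21 - 1 = 20

20


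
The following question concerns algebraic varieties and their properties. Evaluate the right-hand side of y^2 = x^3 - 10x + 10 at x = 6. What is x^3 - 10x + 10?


Compute x^3 - 10x + 10 at x = 6:
x^3 = 6^3 = 216
(-10)*x = (-10)*6 = -60
Sum: 216 - 60 + 10 = 166

166


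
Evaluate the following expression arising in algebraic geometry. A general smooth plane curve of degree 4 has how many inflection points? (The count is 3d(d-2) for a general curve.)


For a general smooth plane curve C of degree d, the inflection points are
the intersection of C with its Hessian curve, which has degree 3(d-2).
By Bezout, the total intersection number is d * 3(d-2) = 4 * 6 = 24.
For a general curve every flex is ordinary, so each contributes
multiplicity 1 to C·Hess(C), and the number of distinct inflection
points is 3d(d-2).
Inflection points = 3*4*(4-2) = 3*4*2 = 24

24


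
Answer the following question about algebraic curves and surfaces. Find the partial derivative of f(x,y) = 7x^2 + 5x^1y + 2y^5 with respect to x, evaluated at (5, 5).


df/dx = 2*7*x^1 + 1*5*x^0*y
At (5,5): 2*7*5^1 + 1*5*5^0*5
= 70 + 25
= 95

95


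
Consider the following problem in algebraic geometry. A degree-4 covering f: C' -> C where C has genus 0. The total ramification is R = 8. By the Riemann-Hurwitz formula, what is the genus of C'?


Riemann-Hurwitz formula: 2g' - 2 = d(2g - 2) + R
Given: d = 4, g = 0, R = 8
2g' - 2 = 4*(2*0 - 2) + 8
2g' - 2 = 4*(-2) + 8
2g' - 2 = -8 + 8 = 0
2g' = 2
g' = 1

1


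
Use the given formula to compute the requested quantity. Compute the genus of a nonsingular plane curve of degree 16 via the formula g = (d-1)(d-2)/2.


Using the genus formula for smooth plane curves:
g = (d-1)(d-2)/2
g = (16-1)(16-2)/2
g = 15*14/2
g = 210/2 = 105

105


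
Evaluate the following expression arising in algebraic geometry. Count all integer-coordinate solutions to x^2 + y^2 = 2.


Systematically check integer values of x where x^2 <= 2.
For each valid x, check if 2 - x^2 is a perfect square.
x=1: 2 - 1 = 1, sqrt = 1 (valid)
Total integer solutions found: 4

4


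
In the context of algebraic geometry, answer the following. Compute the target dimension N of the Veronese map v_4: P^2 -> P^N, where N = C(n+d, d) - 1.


The Veronese embedding v_d: P^n -> P^N maps each point to all
degree-d monomials in n+1 homogeneous coordinates.
N = C(n+d, d) - 1
N = C(2+4, 4) - 1
N = C(6, 4) - 1
C(6, 4) = 15
N = 15 - 1 = 14

14


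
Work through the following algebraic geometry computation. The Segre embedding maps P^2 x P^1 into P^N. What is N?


The Segre embedding maps P^m x P^n into P^N via
all products of coordinates from each factor.
N = (m+1)(n+1) - 1
N = (2+1)(1+1) - 1
N = 3*2 - 1
N = 6 - 1 = 5

5


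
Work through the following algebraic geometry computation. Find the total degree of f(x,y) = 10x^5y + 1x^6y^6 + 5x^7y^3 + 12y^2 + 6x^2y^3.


Examine each term for its total degree (sum of exponents).
  Term '10x^5y' has total degree 5+1 = 6.
  Term '1x^6y^6' has total degree 6+6 = 12.
  Term '5x^7y^3' has total degree 7+3 = 10.
  Term '12y^2' has total degree 0+2 = 2.
  Term '6x^2y^3' has total degree 2+3 = 5.
The maximum total degree among all terms is 12.

12


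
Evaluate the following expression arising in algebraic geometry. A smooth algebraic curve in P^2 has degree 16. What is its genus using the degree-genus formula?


Using the genus formula for smooth plane curves:
g = (d-1)(d-2)/2
g = (16-1)(16-2)/2
g = 15*14/2
g = 210/2 = 105

105


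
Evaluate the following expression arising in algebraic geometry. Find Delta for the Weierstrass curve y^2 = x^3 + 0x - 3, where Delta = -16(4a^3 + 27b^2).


Compute each component:
4a^3 = 4*0^3 = 4*0 = 0
27b^2 = 27*(-3)^2 = 27*9 = 243
4a^3 + 27b^2 = 0 + 243 = 243
Delta = -16*243 = -3888

-3888


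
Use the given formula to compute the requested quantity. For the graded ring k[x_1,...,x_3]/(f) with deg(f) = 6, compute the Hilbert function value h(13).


For R = k[x_1,...,x_n]/(f) with f homogeneous of degree e:
The Hilbert series is (1 - t^e)/(1 - t)^n.
So h(d) = C(d+n-1, n-1) - C(d-e+n-1, n-1) for d >= e.
With n=3, e=6, d=13:
C(13+3-1, 3-1) = C(15, 2) = 105
C(13-6+3-1, 3-1) = C(9, 2) = 36
h(13) = 105 - 36 = 69

69


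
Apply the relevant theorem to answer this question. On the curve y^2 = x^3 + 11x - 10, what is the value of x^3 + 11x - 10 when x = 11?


Compute x^3 + 11x - 10 at x = 11:
x^3 = 11^3 = 1331
11*x = 11*11 = 121
Sum: 1331 + 121 - 10 = 1442

1442


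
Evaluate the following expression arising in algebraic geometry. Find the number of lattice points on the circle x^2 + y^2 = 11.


Systematically check integer values of x where x^2 <= 11.
For each valid x, check if 11 - x^2 is a perfect square.
Total integer solutions found: 0

0


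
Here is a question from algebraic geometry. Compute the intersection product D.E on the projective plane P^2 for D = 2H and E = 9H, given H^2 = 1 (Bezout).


Using bilinearity of the intersection pairing on the projective plane P^2:
(aH).(bH) = ab * (H.H)
We have H^2 = 1 (Bezout).
D.E = (2H).(9H) = 2*9*1
= 18*1
= 18

18


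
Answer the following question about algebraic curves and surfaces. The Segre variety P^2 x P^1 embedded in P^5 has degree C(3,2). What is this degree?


The degree of the Segre variety P^2 x P^1 is C(m+n, m).
= C(3, 2)
= 3

3


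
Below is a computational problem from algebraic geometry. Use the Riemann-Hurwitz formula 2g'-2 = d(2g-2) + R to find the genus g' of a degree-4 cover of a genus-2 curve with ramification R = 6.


Riemann-Hurwitz formula: 2g' - 2 = d(2g - 2) + R
Given: d = 4, g = 2, R = 6
2g' - 2 = 4*(2*2 - 2) + 6
2g' - 2 = 4*2 + 6
2g' - 2 = 8 + 6 = 14
2g' = 16
g' = 8

8


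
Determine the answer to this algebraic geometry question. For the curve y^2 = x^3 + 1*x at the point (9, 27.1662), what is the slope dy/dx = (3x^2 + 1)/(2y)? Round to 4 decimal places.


Using implicit differentiation of y^2 = x^3 + 1*x:
2y * dy/dx = 3x^2 + 1
dy/dx = (3x^2 + 1)/(2y)
Numerator: 3*9^2 + 1 = 244
Denominator: 2*27.1662 = 54.3324
dy/dx = 244/54.3324 = 4.4909

4.4909


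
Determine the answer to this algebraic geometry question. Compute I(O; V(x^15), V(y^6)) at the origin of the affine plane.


The intersection multiplicity of V(x^a) and V(y^b) at the origin is:
I(O; V(x^15), V(y^6)) = dim_k(k[x,y]/(x^15, y^6))
A basis for k[x,y]/(x^15, y^6) is the set of monomials x^i * y^j
where 0 <= i < 15 and 0 <= j < 6.
The number of such monomials is 15 * 6 = 90

90


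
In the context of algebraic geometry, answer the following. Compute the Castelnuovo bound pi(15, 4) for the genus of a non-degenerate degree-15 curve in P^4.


Castelnuovo's bound: write d - 1 = m(r-1) + epsilon with 0 <= epsilon < r-1.
d - 1 = 15 - 1 = 14
r - 1 = 4 - 1 = 3
14 = 4*3 + 2, so m = 4, epsilon = 2
pi(d, r) = m(m-1)(r-1)/2 + m*epsilon
= 4*3*3/2 + 4*2
= 36/2 + 8
= 18 + 8 = 26

26


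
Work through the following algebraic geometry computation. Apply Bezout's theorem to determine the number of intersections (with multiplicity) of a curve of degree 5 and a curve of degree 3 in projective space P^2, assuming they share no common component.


Bezout's theorem states the intersection count equals the product of degrees.
Intersection count = 5 * 3 = 15

15


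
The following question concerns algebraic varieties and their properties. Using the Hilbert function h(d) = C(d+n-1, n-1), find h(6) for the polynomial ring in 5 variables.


The Hilbert function for the polynomial ring in 5 variables is:
h(d) = C(d+n-1, n-1)
h(6) = C(6+5-1, 5-1) = C(10, 4)
= 10! / (4! * 6!)
= 210

210


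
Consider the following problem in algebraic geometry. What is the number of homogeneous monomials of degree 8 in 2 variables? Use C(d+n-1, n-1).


The number of degree-8 monomials in 2 variables is C(d+n-1, n-1).
= C(8+2-1, 2-1) = C(9, 1)
= 9

9


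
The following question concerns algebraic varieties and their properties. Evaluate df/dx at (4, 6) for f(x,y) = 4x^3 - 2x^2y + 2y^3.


df/dx = 3*4*x^2 + 2*(-2)*x^1*y
At (4,6): 3*4*4^2 + 2*(-2)*4^1*6
= 192 - 96
= 96

96


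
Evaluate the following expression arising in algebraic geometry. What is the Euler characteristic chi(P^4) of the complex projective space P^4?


The complex projective space P^4 has one cell in each even real dimension 0, 2, ..., 8.
The cohomology groups are H^{2k}(P^4) = Z for k = 0,...,4, and 0 otherwise.
Euler characteristic = sum of Betti numbers = 1 per even-dimensional cohomology group.
chi(P^4) = 4 + 1 = 5

5


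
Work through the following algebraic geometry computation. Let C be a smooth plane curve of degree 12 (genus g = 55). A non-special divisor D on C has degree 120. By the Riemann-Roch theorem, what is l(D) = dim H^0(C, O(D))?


First, compute the genus of a smooth plane curve of degree 12:
g = (d-1)(d-2)/2 = (12-1)(12-2)/2 = 55
For a non-special divisor D (i.e., h^1(D) = 0), Riemann-Roch gives:
l(D) = deg(D) - g + 1
Since deg(D) = 120 >= 2g - 1 = 109, D is non-special.
l(D) = 120 - 55 + 1 = 66

66


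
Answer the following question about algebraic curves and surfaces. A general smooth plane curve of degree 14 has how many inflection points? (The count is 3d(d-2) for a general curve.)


For a general smooth plane curve C of degree d, the inflection points are
the intersection of C with its Hessian curve, which has degree 3(d-2).
By Bezout, the total intersection number is d * 3(d-2) = 14 * 36 = 504.
For a general curve every flex is ordinary, so each contributes
multiplicity 1 to C·Hess(C), and the number of distinct inflection
points is 3d(d-2).
Inflection points = 3*14*(14-2) = 3*14*12 = 504

504


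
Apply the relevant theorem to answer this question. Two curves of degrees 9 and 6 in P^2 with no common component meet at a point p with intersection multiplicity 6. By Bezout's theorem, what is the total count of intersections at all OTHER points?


By Bezout's theorem, the total intersection number is d1 * d2.
Total = 9 * 6 = 54
Intersection multiplicity at p = 6
Remaining intersections = 54 - 6 = 48

48


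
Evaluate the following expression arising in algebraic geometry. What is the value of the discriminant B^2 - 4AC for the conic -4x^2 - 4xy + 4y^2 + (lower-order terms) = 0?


The discriminant of a conic Ax^2 + Bxy + Cy^2 + ... = 0 is B^2 - 4AC.
B^2 = (-4)^2 = 16
4AC = 4*(-4)*4 = -64
Discriminant = 16 + 64 = 80

80


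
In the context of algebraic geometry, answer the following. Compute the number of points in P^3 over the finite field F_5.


P^3(F_5) has (q^(n+1) - 1)/(q - 1) points.
= 5^3 + 5^2 + 5^1 + 5^0
= 125 + 25 + 5 + 1
= 156

156


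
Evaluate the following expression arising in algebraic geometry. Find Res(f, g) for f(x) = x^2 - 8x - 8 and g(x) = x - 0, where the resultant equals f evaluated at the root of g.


For Res(f, x - c), we evaluate f at x = c.
f(0) = 0^2 - 8*0 - 8
= 0 + 0 - 8
= 0 - 8 = -8
Res(f, g) = -8

-8


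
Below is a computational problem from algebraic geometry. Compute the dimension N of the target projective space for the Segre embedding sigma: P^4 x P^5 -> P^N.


The Segre embedding maps P^m x P^n into P^N via
all products of coordinates from each factor.
N = (m+1)(n+1) - 1
N = (4+1)(5+1) - 1
N = 5*6 - 1
N = 30 - 1 = 29

29


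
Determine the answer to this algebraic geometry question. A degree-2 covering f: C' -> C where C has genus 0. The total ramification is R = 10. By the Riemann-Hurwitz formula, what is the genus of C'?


Riemann-Hurwitz formula: 2g' - 2 = d(2g - 2) + R
Given: d = 2, g = 0, R = 10
2g' - 2 = 2*(2*0 - 2) + 10
2g' - 2 = 2*(-2) + 10
2g' - 2 = -4 + 10 = 6
2g' = 8
g' = 4

4


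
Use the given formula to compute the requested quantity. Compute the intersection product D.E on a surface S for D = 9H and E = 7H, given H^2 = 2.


Using bilinearity of the intersection pairing on a surface S:
(aH).(bH) = ab * (H.H)
We have H^2 = 2.
D.E = (9H).(7H) = 9*7*2
= 63*2
= 126

126


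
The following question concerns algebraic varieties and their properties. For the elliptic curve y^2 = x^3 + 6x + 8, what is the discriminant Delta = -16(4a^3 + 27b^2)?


Compute each component:
4a^3 = 4*6^3 = 4*216 = 864
27b^2 = 27*8^2 = 27*64 = 1728
4a^3 + 27b^2 = 864 + 1728 = 2592
Delta = -16*2592 = -41472

-41472


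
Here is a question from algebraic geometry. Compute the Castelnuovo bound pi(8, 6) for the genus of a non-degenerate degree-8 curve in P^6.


Castelnuovo's bound: write d - 1 = m(r-1) + epsilon with 0 <= epsilon < r-1.
d - 1 = 8 - 1 = 7
r - 1 = 6 - 1 = 5
7 = 1*5 + 2, so m = 1, epsilon = 2
pi(d, r) = m(m-1)(r-1)/2 + m*epsilon
= 1*0*5/2 + 1*2
= 0/2 + 2
= 0 + 2 = 2

2


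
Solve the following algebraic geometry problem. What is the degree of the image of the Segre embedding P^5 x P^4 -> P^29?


The degree of the Segre variety P^5 x P^4 is C(m+n, m).
= C(9, 5)
= 126

126


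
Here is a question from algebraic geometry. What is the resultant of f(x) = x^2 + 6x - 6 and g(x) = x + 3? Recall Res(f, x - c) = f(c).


For Res(f, x - c), we evaluate f at x = c.
f(-3) = (-3)^2 + 6*(-3) - 6
= 9 - 18 - 6
= -9 - 6 = -15
Res(f, g) = -15

-15


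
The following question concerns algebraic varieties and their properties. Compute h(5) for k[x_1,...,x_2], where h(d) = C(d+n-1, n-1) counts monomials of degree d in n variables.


The Hilbert function for the polynomial ring in 2 variables is:
h(d) = C(d+n-1, n-1)
h(5) = C(5+2-1, 2-1) = C(6, 1)
= 6! / (1! * 5!)
= 6

6


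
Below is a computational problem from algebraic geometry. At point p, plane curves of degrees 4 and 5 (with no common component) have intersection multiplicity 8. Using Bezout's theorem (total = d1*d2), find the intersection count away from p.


By Bezout's theorem, the total intersection number is d1 * d2.
Total = 4 * 5 = 20
Intersection multiplicity at p = 8
Remaining intersections = 20 - 8 = 12

12


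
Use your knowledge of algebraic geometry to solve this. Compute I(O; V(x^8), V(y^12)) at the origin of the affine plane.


The intersection multiplicity of V(x^a) and V(y^b) at the origin is:
I(O; V(x^8), V(y^12)) = dim_k(k[x,y]/(x^8, y^12))
A basis for k[x,y]/(x^8, y^12) is the set of monomials x^i * y^j
where 0 <= i < 8 and 0 <= j < 12.
The number of such monomials is 8 * 12 = 96

96


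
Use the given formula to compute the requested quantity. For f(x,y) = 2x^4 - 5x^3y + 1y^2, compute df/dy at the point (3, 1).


df/dy = (-5)*x^3 + 2*1*y^1
At (3,1): (-5)*3^3 + 2*1*1^1
= -135 + 2
= -133

-133


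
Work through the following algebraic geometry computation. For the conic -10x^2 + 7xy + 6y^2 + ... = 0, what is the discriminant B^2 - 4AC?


The discriminant of a conic Ax^2 + Bxy + Cy^2 + ... = 0 is B^2 - 4AC.
B^2 = 7^2 = 49
4AC = 4*(-10)*6 = -240
Discriminant = 49 + 240 = 289

289


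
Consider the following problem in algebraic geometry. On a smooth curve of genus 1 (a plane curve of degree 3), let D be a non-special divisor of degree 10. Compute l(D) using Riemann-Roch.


First, compute the genus of a smooth plane curve of degree 3:
g = (d-1)(d-2)/2 = (3-1)(3-2)/2 = 1
For a non-special divisor D (i.e., h^1(D) = 0), Riemann-Roch gives:
l(D) = deg(D) - g + 1
Since deg(D) = 10 >= 2g - 1 = 1, D is non-special.
l(D) = 10 - 1 + 1 = 10

10


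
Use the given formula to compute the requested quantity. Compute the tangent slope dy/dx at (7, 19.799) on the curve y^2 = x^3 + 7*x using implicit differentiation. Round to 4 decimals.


Using implicit differentiation of y^2 = x^3 + 7*x:
2y * dy/dx = 3x^2 + 7
dy/dx = (3x^2 + 7)/(2y)
Numerator: 3*7^2 + 7 = 154
Denominator: 2*19.799 = 39.598
dy/dx = 154/39.598 = 3.8891

3.8891
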